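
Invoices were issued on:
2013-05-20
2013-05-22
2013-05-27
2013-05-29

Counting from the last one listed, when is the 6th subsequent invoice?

Gaps: 2, 5, 2 days — not constant, but cyclic with period 2.
The events fall on every Monday and Wednesday.
Next Monday: 2013-06-03.
The following Wednesday is 2013-06-05.
The following Monday is 2013-06-10.
The following Wednesday is 2013-06-12.
The following Monday is 2013-06-17.
The following Wednesday is 2013-06-19.

2013-06-19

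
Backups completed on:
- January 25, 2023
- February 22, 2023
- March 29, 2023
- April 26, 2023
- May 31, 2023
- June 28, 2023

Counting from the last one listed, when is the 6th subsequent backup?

December 27, 2023

These are Wednesdays with 28, 35, 28, 35, 28-day gaps.
Each is the final Wednesday of its month — March 29, 2023 is past the 28th, so '4th Wednesday' doesn't fit.
Last Wednesday of July 2023: July 26, 2023.
August 2023 ends with Wednesday August 30, 2023.
September 2023 ends with Wednesday September 27, 2023.
Last Wednesday of October 2023: October 25, 2023.
November 2023 ends with Wednesday November 29, 2023.
December 2023 ends with Wednesday December 27, 2023.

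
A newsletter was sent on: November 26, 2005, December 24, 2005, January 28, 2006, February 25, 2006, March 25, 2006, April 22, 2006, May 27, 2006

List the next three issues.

These are Saturdays at 28- or 35-day spacing (28, 35, 28, 28, 28, 35).
The pattern: 4th Saturday of the month.
June 2006 — 4th Saturday is June 24, 2006.
4th Saturday of July 2006: July 22, 2006.
August 2006 — 4th Saturday is August 26, 2006.

June 24, 2006; July 22, 2006; August 26, 2006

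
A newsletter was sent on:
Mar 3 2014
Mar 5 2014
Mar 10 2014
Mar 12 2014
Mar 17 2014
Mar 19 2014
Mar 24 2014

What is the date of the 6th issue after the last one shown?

Every event lands on a Monday or Wednesday (gaps cycle 2, 5, 2, 5, 2, 5).
So the schedule is: every Monday and Wednesday.
The following Wednesday is Mar 26 2014.
Next Monday: Mar 31 2014.
Next Wednesday: Apr 2 2014.
The following Monday is Apr 7 2014.
The following Wednesday is Apr 9 2014.
The following Monday is Apr 14 2014.

Apr 14 2014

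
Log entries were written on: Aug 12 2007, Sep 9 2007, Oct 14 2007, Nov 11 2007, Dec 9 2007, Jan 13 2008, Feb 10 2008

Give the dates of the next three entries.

Gaps: 28, 35, 28, 28, 35, 28 days — a mix of 28 and 35. Every date is a Sunday.
Each is the 2nd Sunday of its month.
2nd Sunday of March 2008: Mar 9 2008.
2nd Sunday of April 2008: Apr 13 2008.
May 2008 — 2nd Sunday is May 11 2008.

Mar 9 2008, Apr 13 2008, May 11 2008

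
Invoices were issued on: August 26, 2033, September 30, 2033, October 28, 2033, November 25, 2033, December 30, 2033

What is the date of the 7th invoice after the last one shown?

July 28, 2034

These are Fridays with 35, 28, 28, 35-day gaps.
Each is the final Friday of its month — September 30, 2033 is past the 28th, so '4th Friday' doesn't fit.
Last Friday of January 2034: January 27, 2034.
Last Friday of February 2034: February 24, 2034.
March 2034 ends with Friday March 31, 2034.
Last Friday of April 2034: April 28, 2034.
Last Friday of May 2034: May 26, 2034.
Last Friday of June 2034: June 30, 2034.
July 2034 ends with Friday July 28, 2034.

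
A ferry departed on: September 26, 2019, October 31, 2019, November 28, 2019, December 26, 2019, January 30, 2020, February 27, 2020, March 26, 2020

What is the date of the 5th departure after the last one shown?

Every date is a Thursday; gaps 35, 28, 28, 35, 28, 28 days.
Each is the last Thursday of its month (at least one falls on the 29th or later, ruling out '4th Thursday').
Last Thursday of April 2020: April 30, 2020.
Last Thursday of May 2020: May 28, 2020.
Last Thursday of June 2020: June 25, 2020.
Last Thursday of July 2020: July 30, 2020.
Last Thursday of August 2020: August 27, 2020.

August 27, 2020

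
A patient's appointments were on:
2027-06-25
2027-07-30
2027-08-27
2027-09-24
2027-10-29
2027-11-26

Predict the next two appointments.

2027-12-31, 2028-01-28

All Fridays; the gaps (35, 28, 28, 35, 28) vary with month length.
This is the last Friday of each month.
Last Friday of December 2027: 2027-12-31.
January 2028 ends with Friday 2028-01-28.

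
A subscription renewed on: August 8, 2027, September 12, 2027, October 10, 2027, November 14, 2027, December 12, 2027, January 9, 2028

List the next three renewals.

February 13, 2028; March 12, 2028; April 9, 2028

Gaps: 35, 28, 35, 28, 28 days — a mix of 28 and 35. Every date is a Sunday.
Each is the 2nd Sunday of its month.
2nd Sunday of February 2028: February 13, 2028.
March 2028 — 2nd Sunday is March 12, 2028.
April 2028 — 2nd Sunday is April 9, 2028.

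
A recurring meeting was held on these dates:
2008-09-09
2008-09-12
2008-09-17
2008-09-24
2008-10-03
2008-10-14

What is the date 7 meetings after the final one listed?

2009-02-24

The spacing grows by 2 each time: 3, 5, 7, 9, 11 days.
Next gap: 13 days. 2008-10-14 + 13 days = 2008-10-27.
Next gap: 15 days. 2008-10-27 + 15 days = 2008-11-11.
Next gap: 17 days. 2008-11-11 + 17 days = 2008-11-28.
Next gap: 19 days. 2008-11-28 + 19 days = 2008-12-17.
Next gap: 21 days. 2008-12-17 + 21 days = 2009-01-07.
Next gap: 23 days. 2009-01-07 + 23 days = 2009-01-30.
Next gap: 25 days. 2009-01-30 + 25 days = 2009-02-24.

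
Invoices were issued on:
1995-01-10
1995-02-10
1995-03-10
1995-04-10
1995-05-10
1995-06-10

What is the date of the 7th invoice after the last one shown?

Each date is the 10th; the gaps (31, 28, 31, 30, 31) track the month lengths.
The rule is the 10th of each month.
Next: July 1995 → 1995-07-10.
Next: August 1995 → 1995-08-10.
September 1995: 1995-09-10.
October 1995: 1995-10-10.
Next: November 1995 → 1995-11-10.
Next: December 1995 → 1995-12-10.
Next: January 1996 → 1996-01-10.

1996-01-10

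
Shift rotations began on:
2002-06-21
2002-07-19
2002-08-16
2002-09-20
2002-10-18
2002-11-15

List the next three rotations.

Gaps: 28, 28, 35, 28, 28 days — a mix of 28 and 35. Every date is a Friday.
Each is the 3rd Friday of its month.
3rd Friday of December 2002: 2002-12-20.
3rd Friday of January 2003: 2003-01-17.
3rd Friday of February 2003: 2003-02-21.

2002-12-20, 2003-01-17, 2003-02-21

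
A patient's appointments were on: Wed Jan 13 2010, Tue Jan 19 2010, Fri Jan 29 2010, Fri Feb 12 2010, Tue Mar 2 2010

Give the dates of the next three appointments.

Intervals are 6, 10, 14, 18 days — an arithmetic progression with common difference 4.
Next gap: 22 days. Tue Mar 2 2010 + 22 days = Wed Mar 24 2010.
Next gap: 26 days. Wed Mar 24 2010 + 26 days = Mon Apr 19 2010.
Next gap: 30 days. Mon Apr 19 2010 + 30 days = Wed May 19 2010.

Wed Mar 24 2010, Mon Apr 19 2010, Wed May 19 2010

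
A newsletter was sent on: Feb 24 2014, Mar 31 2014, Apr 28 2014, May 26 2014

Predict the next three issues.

Jun 30 2014, Jul 28 2014, Aug 25 2014

All Mondays; the gaps (35, 28, 28) vary with month length.
This is the last Monday of each month.
Last Monday of June 2014: Jun 30 2014.
Last Monday of July 2014: Jul 28 2014.
Last Monday of August 2014: Aug 25 2014.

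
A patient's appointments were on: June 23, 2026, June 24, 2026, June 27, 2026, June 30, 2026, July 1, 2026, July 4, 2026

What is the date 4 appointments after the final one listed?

Gaps: 1, 3, 3, 1, 3 days — not constant, but cyclic with period 3.
The events fall on every Tuesday, Wednesday and Saturday.
Next Tuesday: July 7, 2026.
Next Wednesday: July 8, 2026.
Next Saturday: July 11, 2026.
The following Tuesday is July 14, 2026.

July 14, 2026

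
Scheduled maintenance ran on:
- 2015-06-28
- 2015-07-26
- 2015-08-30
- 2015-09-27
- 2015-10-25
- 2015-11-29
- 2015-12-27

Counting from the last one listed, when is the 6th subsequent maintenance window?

These are Sundays with 28, 35, 28, 28, 35, 28-day gaps.
Each is the final Sunday of its month — 2015-08-30 is past the 28th, so '4th Sunday' doesn't fit.
January 2016 ends with Sunday 2016-01-31.
February 2016 ends with Sunday 2016-02-28.
March 2016 ends with Sunday 2016-03-27.
Last Sunday of April 2016: 2016-04-24.
May 2016 ends with Sunday 2016-05-29.
June 2016 ends with Sunday 2016-06-26.

2016-06-26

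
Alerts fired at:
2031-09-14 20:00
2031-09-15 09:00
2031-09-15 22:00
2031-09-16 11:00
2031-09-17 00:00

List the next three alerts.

2031-09-17 13:00, 2031-09-18 02:00, 2031-09-18 15:00

The interval is a steady 13 hours (13, 13, 13, 13).
2031-09-17 00:00 + 13 h = 2031-09-17 13:00.
2031-09-17 13:00 + 13 h = 2031-09-18 02:00.
2031-09-18 02:00 + 13 h = 2031-09-18 15:00.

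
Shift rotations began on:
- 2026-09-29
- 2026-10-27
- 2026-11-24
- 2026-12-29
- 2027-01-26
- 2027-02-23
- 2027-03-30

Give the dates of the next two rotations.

2027-04-27, 2027-05-25

All Tuesdays; the gaps (28, 28, 35, 28, 28, 35) vary with month length.
This is the last Tuesday of each month.
Last Tuesday of April 2027: 2027-04-27.
May 2027 ends with Tuesday 2027-05-25.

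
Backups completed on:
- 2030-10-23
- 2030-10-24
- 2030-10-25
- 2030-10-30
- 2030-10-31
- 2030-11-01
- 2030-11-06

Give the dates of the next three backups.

Gaps: 1, 1, 5, 1, 1, 5 days — not constant, but cyclic with period 3.
The events fall on every Wednesday, Thursday and Friday.
The following Thursday is 2030-11-07.
Next Friday: 2030-11-08.
Next Wednesday: 2030-11-13.

2030-11-07, 2030-11-08, 2030-11-13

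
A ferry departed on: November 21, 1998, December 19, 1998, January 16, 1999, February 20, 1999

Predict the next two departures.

March 20, 1999; April 17, 1999

Gaps: 28, 28, 35 days — a mix of 28 and 35. Every date is a Saturday.
Each is the 3rd Saturday of its month.
3rd Saturday of March 1999: March 20, 1999.
3rd Saturday of April 1999: April 17, 1999.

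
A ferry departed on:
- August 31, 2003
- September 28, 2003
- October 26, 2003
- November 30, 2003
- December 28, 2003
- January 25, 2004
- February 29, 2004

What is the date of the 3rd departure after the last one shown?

May 30, 2004

All Sundays; the gaps (28, 28, 35, 28, 28, 35) vary with month length.
This is the last Sunday of each month.
Last Sunday of March 2004: March 28, 2004.
Last Sunday of April 2004: April 25, 2004.
May 2004 ends with Sunday May 30, 2004.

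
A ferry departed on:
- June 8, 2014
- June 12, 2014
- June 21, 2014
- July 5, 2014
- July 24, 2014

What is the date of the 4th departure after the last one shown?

November 27, 2014

Gaps: 4, 9, 14, 19 days — each gap is 5 larger than the previous one.
Next gap: 24 days. July 24, 2014 + 24 days = August 17, 2014.
Next gap: 29 days. August 17, 2014 + 29 days = September 15, 2014.
Next gap: 34 days. September 15, 2014 + 34 days = October 19, 2014.
Next gap: 39 days. October 19, 2014 + 39 days = November 27, 2014.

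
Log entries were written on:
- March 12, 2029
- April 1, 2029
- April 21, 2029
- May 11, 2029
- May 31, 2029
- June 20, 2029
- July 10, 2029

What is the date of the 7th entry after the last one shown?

November 27, 2029

The spacing is 20, 20, 20, 20, 20, 20 days — always 20 days.
July 10, 2029 + 20 days = July 30, 2029.
July 30, 2029 + 20 days = August 19, 2029.
August 19, 2029 + 20 days = September 8, 2029.
September 8, 2029 + 20 days = September 28, 2029.
September 28, 2029 + 20 days = October 18, 2029.
October 18, 2029 + 20 days = November 7, 2029.
November 7, 2029 + 20 days = November 27, 2029.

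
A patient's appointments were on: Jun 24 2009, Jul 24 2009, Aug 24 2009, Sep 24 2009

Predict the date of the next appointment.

Oct 24 2009

Gaps: 30, 31, 31 days — not constant. Every event is on the 24th of the month.
Pattern: the 24th of each month.
Next: October 2009 → Oct 24 2009.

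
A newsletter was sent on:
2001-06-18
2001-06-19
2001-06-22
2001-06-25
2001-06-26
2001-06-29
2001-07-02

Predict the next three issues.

The gap pattern 1, 3, 3, 1, 3, 3 repeats every 3 events.
These are the Mondays, Tuesdays and Fridays of each week.
Next Tuesday: 2001-07-03.
The following Friday is 2001-07-06.
Next Monday: 2001-07-09.

2001-07-03, 2001-07-06, 2001-07-09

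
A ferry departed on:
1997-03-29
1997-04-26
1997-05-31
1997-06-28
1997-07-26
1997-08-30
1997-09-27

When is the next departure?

These are Saturdays with 28, 35, 28, 28, 35, 28-day gaps.
Each is the final Saturday of its month — 1997-03-29 is past the 28th, so '4th Saturday' doesn't fit.
Last Saturday of October 1997: 1997-10-25.

1997-10-25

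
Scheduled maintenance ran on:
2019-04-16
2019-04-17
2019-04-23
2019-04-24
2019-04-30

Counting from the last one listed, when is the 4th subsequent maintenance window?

Gaps: 1, 6, 1, 6 days — not constant, but cyclic with period 2.
The events fall on every Tuesday and Wednesday.
Next Wednesday: 2019-05-01.
Next Tuesday: 2019-05-07.
Next Wednesday: 2019-05-08.
The following Tuesday is 2019-05-14.

2019-05-14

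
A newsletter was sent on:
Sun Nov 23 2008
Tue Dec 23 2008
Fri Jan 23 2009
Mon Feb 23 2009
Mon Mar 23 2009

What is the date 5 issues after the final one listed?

The day-of-month is always 23 (30, 31, 31, 28 days between events).
So this recurs on the 23rd of each month.
Next: April 2009 → Thu Apr 23 2009.
Next: May 2009 → Sat May 23 2009.
Next: June 2009 → Tue Jun 23 2009.
July 2009: Thu Jul 23 2009.
August 2009: Sun Aug 23 2009.

Sun Aug 23 2009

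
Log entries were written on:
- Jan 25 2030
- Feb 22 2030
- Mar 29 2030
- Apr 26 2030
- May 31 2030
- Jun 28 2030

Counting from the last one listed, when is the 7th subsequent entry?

Every date is a Friday; gaps 28, 35, 28, 35, 28 days.
Each is the last Friday of its month (at least one falls on the 29th or later, ruling out '4th Friday').
July 2030 ends with Friday Jul 26 2030.
August 2030 ends with Friday Aug 30 2030.
Last Friday of September 2030: Sep 27 2030.
Last Friday of October 2030: Oct 25 2030.
November 2030 ends with Friday Nov 29 2030.
December 2030 ends with Friday Dec 27 2030.
January 2031 ends with Friday Jan 31 2031.

Jan 31 2031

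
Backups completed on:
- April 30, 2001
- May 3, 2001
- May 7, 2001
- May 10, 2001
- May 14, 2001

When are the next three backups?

May 17, 2001; May 21, 2001; May 24, 2001

The gap pattern 3, 4, 3, 4 repeats every 2 events.
These are the Mondays and Thursdays of each week.
The following Thursday is May 17, 2001.
Next Monday: May 21, 2001.
The following Thursday is May 24, 2001.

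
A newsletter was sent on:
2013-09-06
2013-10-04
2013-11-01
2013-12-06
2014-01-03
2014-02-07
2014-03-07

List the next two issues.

All dates are Fridays, 28, 28, 35, 28, 35, 28 days apart.
Specifically, the 1st Friday of each month.
April 2014 — 1st Friday is 2014-04-04.
1st Friday of May 2014: 2014-05-02.

2014-04-04, 2014-05-02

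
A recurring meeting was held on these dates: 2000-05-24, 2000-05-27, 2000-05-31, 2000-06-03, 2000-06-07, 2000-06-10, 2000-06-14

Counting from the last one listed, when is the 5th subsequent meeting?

Every event lands on a Wednesday or Saturday (gaps cycle 3, 4, 3, 4, 3, 4).
So the schedule is: every Wednesday and Saturday.
Next Saturday: 2000-06-17.
The following Wednesday is 2000-06-21.
Next Saturday: 2000-06-24.
The following Wednesday is 2000-06-28.
Next Saturday: 2000-07-01.

2000-07-01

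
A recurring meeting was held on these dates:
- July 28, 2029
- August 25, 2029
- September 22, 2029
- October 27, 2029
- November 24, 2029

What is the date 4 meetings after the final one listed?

All dates are Saturdays, 28, 28, 35, 28 days apart.
Specifically, the 4th Saturday of each month.
4th Saturday of December 2029: December 22, 2029.
4th Saturday of January 2030: January 26, 2030.
4th Saturday of February 2030: February 23, 2030.
March 2030 — 4th Saturday is March 23, 2030.

March 23, 2030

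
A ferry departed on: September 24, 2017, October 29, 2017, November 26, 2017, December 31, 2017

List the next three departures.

January 28, 2018; February 25, 2018; March 25, 2018

These are Sundays with 35, 28, 35-day gaps.
Each is the final Sunday of its month — October 29, 2017 is past the 28th, so '4th Sunday' doesn't fit.
Last Sunday of January 2018: January 28, 2018.
February 2018 ends with Sunday February 25, 2018.
Last Sunday of March 2018: March 25, 2018.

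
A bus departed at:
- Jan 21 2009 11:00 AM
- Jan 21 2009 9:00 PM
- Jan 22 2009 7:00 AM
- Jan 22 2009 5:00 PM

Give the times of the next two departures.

The interval is a steady 10 hours (10, 10, 10).
Jan 22 2009 5:00 PM + 10 h = Jan 23 2009 3:00 AM.
Jan 23 2009 3:00 AM + 10 h = Jan 23 2009 1:00 PM.

Jan 23 2009 3:00 AM, Jan 23 2009 1:00 PM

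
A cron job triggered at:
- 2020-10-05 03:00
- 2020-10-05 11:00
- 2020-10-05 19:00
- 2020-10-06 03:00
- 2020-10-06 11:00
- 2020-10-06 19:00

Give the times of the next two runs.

The interval is a steady 8 hours (8, 8, 8, 8, 8).
2020-10-06 19:00 + 8 h = 2020-10-07 03:00.
2020-10-07 03:00 + 8 h = 2020-10-07 11:00.

2020-10-07 03:00, 2020-10-07 11:00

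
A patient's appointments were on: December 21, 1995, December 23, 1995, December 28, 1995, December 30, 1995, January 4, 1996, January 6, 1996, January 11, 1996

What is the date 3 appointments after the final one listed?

Gaps: 2, 5, 2, 5, 2, 5 days — not constant, but cyclic with period 2.
The events fall on every Thursday and Saturday.
The following Saturday is January 13, 1996.
The following Thursday is January 18, 1996.
The following Saturday is January 20, 1996.

January 20, 1996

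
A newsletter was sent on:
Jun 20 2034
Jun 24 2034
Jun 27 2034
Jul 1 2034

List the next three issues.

Gaps: 4, 3, 4 days — not constant, but cyclic with period 2.
The events fall on every Tuesday and Saturday.
The following Tuesday is Jul 4 2034.
Next Saturday: Jul 8 2034.
The following Tuesday is Jul 11 2034.

Jul 4 2034, Jul 8 2034, Jul 11 2034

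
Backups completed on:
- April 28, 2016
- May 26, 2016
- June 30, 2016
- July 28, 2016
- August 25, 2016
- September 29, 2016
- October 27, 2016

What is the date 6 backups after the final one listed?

April 27, 2017

All Thursdays; the gaps (28, 35, 28, 28, 35, 28) vary with month length.
This is the last Thursday of each month.
November 2016 ends with Thursday November 24, 2016.
Last Thursday of December 2016: December 29, 2016.
Last Thursday of January 2017: January 26, 2017.
February 2017 ends with Thursday February 23, 2017.
March 2017 ends with Thursday March 30, 2017.
Last Thursday of April 2017: April 27, 2017.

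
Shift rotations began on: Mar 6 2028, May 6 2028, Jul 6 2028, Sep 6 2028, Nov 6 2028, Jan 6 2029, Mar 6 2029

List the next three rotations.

May 6 2029, Jul 6 2029, Sep 6 2029

The day-of-month is always 6 (61, 61, 62, 61, 61, 59 days between events).
So this recurs on the 6th of every 2 months.
May 2029: May 6 2029.
Next: July 2029 → Jul 6 2029.
September 2029: Sep 6 2029.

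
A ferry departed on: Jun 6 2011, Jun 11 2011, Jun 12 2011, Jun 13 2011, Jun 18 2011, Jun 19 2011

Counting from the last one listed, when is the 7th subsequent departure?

The gap pattern 5, 1, 1, 5, 1 repeats every 3 events.
These are the Mondays, Saturdays and Sundays of each week.
Next Monday: Jun 20 2011.
The following Saturday is Jun 25 2011.
Next Sunday: Jun 26 2011.
Next Monday: Jun 27 2011.
The following Saturday is Jul 2 2011.
Next Sunday: Jul 3 2011.
Next Monday: Jul 4 2011.

Jul 4 2011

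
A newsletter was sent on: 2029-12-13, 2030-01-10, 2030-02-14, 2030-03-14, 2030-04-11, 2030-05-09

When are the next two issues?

2030-06-13, 2030-07-11

All dates are Thursdays, 28, 35, 28, 28, 28 days apart.
Specifically, the 2nd Thursday of each month.
June 2030 — 2nd Thursday is 2030-06-13.
2nd Thursday of July 2030: 2030-07-11.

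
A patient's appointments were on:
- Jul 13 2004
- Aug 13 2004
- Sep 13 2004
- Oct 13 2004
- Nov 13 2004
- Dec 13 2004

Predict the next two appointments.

Jan 13 2005, Feb 13 2005

The day-of-month is always 13 (31, 31, 30, 31, 30 days between events).
So this recurs on the 13th of each month.
January 2005: Jan 13 2005.
Next: February 2005 → Feb 13 2005.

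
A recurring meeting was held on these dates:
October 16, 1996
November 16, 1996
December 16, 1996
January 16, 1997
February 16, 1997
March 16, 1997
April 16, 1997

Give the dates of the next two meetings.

The day-of-month is always 16 (31, 30, 31, 31, 28, 31 days between events).
So this recurs on the 16th of each month.
Next: May 1997 → May 16, 1997.
June 1997: June 16, 1997.

May 16, 1997; June 16, 1997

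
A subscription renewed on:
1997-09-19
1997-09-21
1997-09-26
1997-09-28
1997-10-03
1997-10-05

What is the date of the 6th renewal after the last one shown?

Gaps: 2, 5, 2, 5, 2 days — not constant, but cyclic with period 2.
The events fall on every Friday and Sunday.
The following Friday is 1997-10-10.
Next Sunday: 1997-10-12.
Next Friday: 1997-10-17.
The following Sunday is 1997-10-19.
Next Friday: 1997-10-24.
Next Sunday: 1997-10-26.

1997-10-26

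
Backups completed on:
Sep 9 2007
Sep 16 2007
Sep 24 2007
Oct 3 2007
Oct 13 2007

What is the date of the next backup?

Intervals are 7, 8, 9, 10 days — an arithmetic progression with common difference 1.
Next gap: 11 days. Oct 13 2007 + 11 days = Oct 24 2007.

Oct 24 2007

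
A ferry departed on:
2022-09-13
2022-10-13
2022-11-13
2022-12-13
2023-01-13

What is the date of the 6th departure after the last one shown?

2023-07-13

Each date is the 13th; the gaps (30, 31, 30, 31) track the month lengths.
The rule is the 13th of each month.
February 2023: 2023-02-13.
March 2023: 2023-03-13.
April 2023: 2023-04-13.
May 2023: 2023-05-13.
Next: June 2023 → 2023-06-13.
Next: July 2023 → 2023-07-13.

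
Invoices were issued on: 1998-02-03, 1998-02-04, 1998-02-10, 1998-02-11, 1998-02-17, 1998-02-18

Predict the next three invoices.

1998-02-24, 1998-02-25, 1998-03-03

The gap pattern 1, 6, 1, 6, 1 repeats every 2 events.
These are the Tuesdays and Wednesdays of each week.
The following Tuesday is 1998-02-24.
Next Wednesday: 1998-02-25.
The following Tuesday is 1998-03-03.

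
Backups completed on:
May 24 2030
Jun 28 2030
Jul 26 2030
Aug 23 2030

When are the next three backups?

Sep 27 2030, Oct 25 2030, Nov 22 2030

These are Fridays at 28- or 35-day spacing (35, 28, 28).
The pattern: 4th Friday of the month.
September 2030 — 4th Friday is Sep 27 2030.
4th Friday of October 2030: Oct 25 2030.
November 2030 — 4th Friday is Nov 22 2030.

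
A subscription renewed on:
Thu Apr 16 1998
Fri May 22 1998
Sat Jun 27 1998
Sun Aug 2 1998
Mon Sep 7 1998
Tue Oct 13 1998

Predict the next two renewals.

Every event comes 36 days after the last (36, 36, 36, 36, 36).
Tue Oct 13 1998 + 36 days = Wed Nov 18 1998.
Wed Nov 18 1998 + 36 days = Thu Dec 24 1998.

Wed Nov 18 1998, Thu Dec 24 1998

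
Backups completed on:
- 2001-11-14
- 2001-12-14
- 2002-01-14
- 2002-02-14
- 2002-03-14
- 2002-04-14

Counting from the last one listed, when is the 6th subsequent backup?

2002-10-14

Each date is the 14th; the gaps (30, 31, 31, 28, 31) track the month lengths.
The rule is the 14th of each month.
Next: May 2002 → 2002-05-14.
Next: June 2002 → 2002-06-14.
Next: July 2002 → 2002-07-14.
August 2002: 2002-08-14.
September 2002: 2002-09-14.
October 2002: 2002-10-14.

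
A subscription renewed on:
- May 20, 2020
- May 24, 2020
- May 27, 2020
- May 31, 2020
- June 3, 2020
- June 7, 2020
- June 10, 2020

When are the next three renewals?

The gap pattern 4, 3, 4, 3, 4, 3 repeats every 2 events.
These are the Wednesdays and Sundays of each week.
Next Sunday: June 14, 2020.
Next Wednesday: June 17, 2020.
Next Sunday: June 21, 2020.

June 14, 2020; June 17, 2020; June 21, 2020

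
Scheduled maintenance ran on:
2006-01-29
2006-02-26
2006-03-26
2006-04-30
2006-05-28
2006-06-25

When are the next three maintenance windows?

These are Sundays with 28, 28, 35, 28, 28-day gaps.
Each is the final Sunday of its month — 2006-01-29 is past the 28th, so '4th Sunday' doesn't fit.
Last Sunday of July 2006: 2006-07-30.
Last Sunday of August 2006: 2006-08-27.
September 2006 ends with Sunday 2006-09-24.

2006-07-30, 2006-08-27, 2006-09-24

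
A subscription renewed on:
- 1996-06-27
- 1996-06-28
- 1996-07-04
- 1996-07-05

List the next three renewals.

1996-07-11, 1996-07-12, 1996-07-18

The gap pattern 1, 6, 1 repeats every 2 events.
These are the Thursdays and Fridays of each week.
Next Thursday: 1996-07-11.
Next Friday: 1996-07-12.
The following Thursday is 1996-07-18.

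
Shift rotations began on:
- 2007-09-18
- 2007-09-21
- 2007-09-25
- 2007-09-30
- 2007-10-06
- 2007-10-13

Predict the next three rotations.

The spacing grows by 1 each time: 3, 4, 5, 6, 7 days.
Next gap: 8 days. 2007-10-13 + 8 days = 2007-10-21.
Next gap: 9 days. 2007-10-21 + 9 days = 2007-10-30.
Next gap: 10 days. 2007-10-30 + 10 days = 2007-11-09.

2007-10-21, 2007-10-30, 2007-11-09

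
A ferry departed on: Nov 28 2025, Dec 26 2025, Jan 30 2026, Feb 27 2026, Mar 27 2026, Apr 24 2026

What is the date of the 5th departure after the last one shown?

Sep 25 2026

All Fridays; the gaps (28, 35, 28, 28, 28) vary with month length.
This is the last Friday of each month.
Last Friday of May 2026: May 29 2026.
June 2026 ends with Friday Jun 26 2026.
Last Friday of July 2026: Jul 31 2026.
August 2026 ends with Friday Aug 28 2026.
Last Friday of September 2026: Sep 25 2026.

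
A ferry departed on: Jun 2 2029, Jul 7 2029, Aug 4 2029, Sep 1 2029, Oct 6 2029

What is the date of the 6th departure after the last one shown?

Gaps: 35, 28, 28, 35 days — a mix of 28 and 35. Every date is a Saturday.
Each is the 1st Saturday of its month.
November 2029 — 1st Saturday is Nov 3 2029.
December 2029 — 1st Saturday is Dec 1 2029.
January 2030 — 1st Saturday is Jan 5 2030.
February 2030 — 1st Saturday is Feb 2 2030.
1st Saturday of March 2030: Mar 2 2030.
1st Saturday of April 2030: Apr 6 2030.

Apr 6 2030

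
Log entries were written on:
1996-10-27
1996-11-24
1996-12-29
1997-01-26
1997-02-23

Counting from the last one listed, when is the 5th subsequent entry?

Every date is a Sunday; gaps 28, 35, 28, 28 days.
Each is the last Sunday of its month (at least one falls on the 29th or later, ruling out '4th Sunday').
Last Sunday of March 1997: 1997-03-30.
Last Sunday of April 1997: 1997-04-27.
Last Sunday of May 1997: 1997-05-25.
Last Sunday of June 1997: 1997-06-29.
Last Sunday of July 1997: 1997-07-27.

1997-07-27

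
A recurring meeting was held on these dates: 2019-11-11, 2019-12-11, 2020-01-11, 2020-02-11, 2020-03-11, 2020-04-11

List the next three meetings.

The day-of-month is always 11 (30, 31, 31, 29, 31 days between events).
So this recurs on the 11th of each month.
Next: May 2020 → 2020-05-11.
Next: June 2020 → 2020-06-11.
Next: July 2020 → 2020-07-11.

2020-05-11, 2020-06-11, 2020-07-11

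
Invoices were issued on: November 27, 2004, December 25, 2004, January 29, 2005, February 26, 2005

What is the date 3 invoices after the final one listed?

May 28, 2005

Every date is a Saturday; gaps 28, 35, 28 days.
Each is the last Saturday of its month (at least one falls on the 29th or later, ruling out '4th Saturday').
March 2005 ends with Saturday March 26, 2005.
April 2005 ends with Saturday April 30, 2005.
Last Saturday of May 2005: May 28, 2005.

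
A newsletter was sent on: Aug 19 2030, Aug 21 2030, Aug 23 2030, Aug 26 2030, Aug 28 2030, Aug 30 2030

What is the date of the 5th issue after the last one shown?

Sep 11 2030

Gaps: 2, 2, 3, 2, 2 days — not constant, but cyclic with period 3.
The events fall on every Monday, Wednesday and Friday.
The following Monday is Sep 2 2030.
The following Wednesday is Sep 4 2030.
Next Friday: Sep 6 2030.
The following Monday is Sep 9 2030.
Next Wednesday: Sep 11 2030.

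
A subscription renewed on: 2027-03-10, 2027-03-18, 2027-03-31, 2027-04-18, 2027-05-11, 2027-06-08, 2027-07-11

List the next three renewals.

2027-08-18, 2027-09-30, 2027-11-17

Intervals are 8, 13, 18, 23, 28, 33 days — an arithmetic progression with common difference 5.
Next gap: 38 days. 2027-07-11 + 38 days = 2027-08-18.
Next gap: 43 days. 2027-08-18 + 43 days = 2027-09-30.
Next gap: 48 days. 2027-09-30 + 48 days = 2027-11-17.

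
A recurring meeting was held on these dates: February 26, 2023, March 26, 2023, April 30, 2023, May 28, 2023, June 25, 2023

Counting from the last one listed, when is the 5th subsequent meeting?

November 26, 2023

Every date is a Sunday; gaps 28, 35, 28, 28 days.
Each is the last Sunday of its month (at least one falls on the 29th or later, ruling out '4th Sunday').
July 2023 ends with Sunday July 30, 2023.
Last Sunday of August 2023: August 27, 2023.
September 2023 ends with Sunday September 24, 2023.
Last Sunday of October 2023: October 29, 2023.
November 2023 ends with Sunday November 26, 2023.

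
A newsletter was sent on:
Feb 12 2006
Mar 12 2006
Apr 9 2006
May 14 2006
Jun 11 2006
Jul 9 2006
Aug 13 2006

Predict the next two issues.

These are Sundays at 28- or 35-day spacing (28, 28, 35, 28, 28, 35).
The pattern: 2nd Sunday of the month.
2nd Sunday of September 2006: Sep 10 2006.
2nd Sunday of October 2006: Oct 8 2006.

Sep 10 2006, Oct 8 2006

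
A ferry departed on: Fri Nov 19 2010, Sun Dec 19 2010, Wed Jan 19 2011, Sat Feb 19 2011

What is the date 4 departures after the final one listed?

Each date is the 19th; the gaps (30, 31, 31) track the month lengths.
The rule is the 19th of each month.
March 2011: Sat Mar 19 2011.
Next: April 2011 → Tue Apr 19 2011.
Next: May 2011 → Thu May 19 2011.
June 2011: Sun Jun 19 2011.

Sun Jun 19 2011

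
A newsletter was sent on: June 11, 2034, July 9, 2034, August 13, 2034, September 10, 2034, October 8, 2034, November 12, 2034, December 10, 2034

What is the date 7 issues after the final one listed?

July 8, 2035

Gaps: 28, 35, 28, 28, 35, 28 days — a mix of 28 and 35. Every date is a Sunday.
Each is the 2nd Sunday of its month.
January 2035 — 2nd Sunday is January 14, 2035.
February 2035 — 2nd Sunday is February 11, 2035.
2nd Sunday of March 2035: March 11, 2035.
April 2035 — 2nd Sunday is April 8, 2035.
May 2035 — 2nd Sunday is May 13, 2035.
2nd Sunday of June 2035: June 10, 2035.
July 2035 — 2nd Sunday is July 8, 2035.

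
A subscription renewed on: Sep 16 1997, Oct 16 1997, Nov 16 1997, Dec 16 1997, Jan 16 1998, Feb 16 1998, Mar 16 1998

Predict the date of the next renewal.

Apr 16 1998

The day-of-month is always 16 (30, 31, 30, 31, 31, 28 days between events).
So this recurs on the 16th of each month.
Next: April 1998 → Apr 16 1998.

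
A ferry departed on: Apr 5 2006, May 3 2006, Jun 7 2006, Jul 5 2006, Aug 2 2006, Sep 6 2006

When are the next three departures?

Oct 4 2006, Nov 1 2006, Dec 6 2006

All dates are Wednesdays, 28, 35, 28, 28, 35 days apart.
Specifically, the 1st Wednesday of each month.
October 2006 — 1st Wednesday is Oct 4 2006.
1st Wednesday of November 2006: Nov 1 2006.
1st Wednesday of December 2006: Dec 6 2006.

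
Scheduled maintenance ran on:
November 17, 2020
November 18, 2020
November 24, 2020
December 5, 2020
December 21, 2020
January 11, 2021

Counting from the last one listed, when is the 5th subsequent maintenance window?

July 10, 2021

Gaps: 1, 6, 11, 16, 21 days — each gap is 5 larger than the previous one.
Next gap: 26 days. January 11, 2021 + 26 days = February 6, 2021.
Next gap: 31 days. February 6, 2021 + 31 days = March 9, 2021.
Next gap: 36 days. March 9, 2021 + 36 days = April 14, 2021.
Next gap: 41 days. April 14, 2021 + 41 days = May 25, 2021.
Next gap: 46 days. May 25, 2021 + 46 days = July 10, 2021.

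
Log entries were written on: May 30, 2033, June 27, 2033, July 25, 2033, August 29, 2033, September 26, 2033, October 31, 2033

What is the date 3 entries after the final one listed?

January 30, 2034

These are Mondays with 28, 28, 35, 28, 35-day gaps.
Each is the final Monday of its month — May 30, 2033 is past the 28th, so '4th Monday' doesn't fit.
Last Monday of November 2033: November 28, 2033.
December 2033 ends with Monday December 26, 2033.
January 2034 ends with Monday January 30, 2034.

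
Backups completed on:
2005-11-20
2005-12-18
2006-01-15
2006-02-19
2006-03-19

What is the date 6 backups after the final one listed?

2006-09-17

These are Sundays at 28- or 35-day spacing (28, 28, 35, 28).
The pattern: 3rd Sunday of the month.
April 2006 — 3rd Sunday is 2006-04-16.
May 2006 — 3rd Sunday is 2006-05-21.
3rd Sunday of June 2006: 2006-06-18.
July 2006 — 3rd Sunday is 2006-07-16.
3rd Sunday of August 2006: 2006-08-20.
September 2006 — 3rd Sunday is 2006-09-17.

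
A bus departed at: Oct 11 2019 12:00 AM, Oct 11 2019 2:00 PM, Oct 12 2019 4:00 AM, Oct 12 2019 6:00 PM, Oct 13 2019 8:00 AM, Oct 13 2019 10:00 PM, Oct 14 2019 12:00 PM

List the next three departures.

Oct 15 2019 2:00 AM, Oct 15 2019 4:00 PM, Oct 16 2019 6:00 AM

Spacing: 14, 14, 14, 14, 14, 14 h — constant 14 h.
Oct 14 2019 12:00 PM + 14 h = Oct 15 2019 2:00 AM.
Oct 15 2019 2:00 AM + 14 h = Oct 15 2019 4:00 PM.
Oct 15 2019 4:00 PM + 14 h = Oct 16 2019 6:00 AM.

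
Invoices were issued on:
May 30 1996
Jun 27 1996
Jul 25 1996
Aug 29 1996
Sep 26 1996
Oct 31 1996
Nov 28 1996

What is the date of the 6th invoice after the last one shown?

These are Thursdays with 28, 28, 35, 28, 35, 28-day gaps.
Each is the final Thursday of its month — May 30 1996 is past the 28th, so '4th Thursday' doesn't fit.
Last Thursday of December 1996: Dec 26 1996.
January 1997 ends with Thursday Jan 30 1997.
February 1997 ends with Thursday Feb 27 1997.
March 1997 ends with Thursday Mar 27 1997.
Last Thursday of April 1997: Apr 24 1997.
May 1997 ends with Thursday May 29 1997.

May 29 1997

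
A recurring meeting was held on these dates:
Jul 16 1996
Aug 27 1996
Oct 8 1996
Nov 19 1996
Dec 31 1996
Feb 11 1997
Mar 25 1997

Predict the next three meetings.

Gaps between consecutive events: 42, 42, 42, 42, 42, 42 days — a constant 42-day interval.
Mar 25 1997 + 42 days = May 6 1997.
May 6 1997 + 42 days = Jun 17 1997.
Jun 17 1997 + 42 days = Jul 29 1997.

May 6 1997, Jun 17 1997, Jul 29 1997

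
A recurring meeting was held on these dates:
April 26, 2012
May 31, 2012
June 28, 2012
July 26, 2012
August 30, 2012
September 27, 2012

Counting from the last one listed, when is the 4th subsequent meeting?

January 31, 2013

These are Thursdays with 35, 28, 28, 35, 28-day gaps.
Each is the final Thursday of its month — May 31, 2012 is past the 28th, so '4th Thursday' doesn't fit.
October 2012 ends with Thursday October 25, 2012.
November 2012 ends with Thursday November 29, 2012.
December 2012 ends with Thursday December 27, 2012.
Last Thursday of January 2013: January 31, 2013.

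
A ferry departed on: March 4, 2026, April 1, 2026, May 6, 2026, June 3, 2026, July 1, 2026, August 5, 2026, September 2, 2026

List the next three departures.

Gaps: 28, 35, 28, 28, 35, 28 days — a mix of 28 and 35. Every date is a Wednesday.
Each is the 1st Wednesday of its month.
1st Wednesday of October 2026: October 7, 2026.
November 2026 — 1st Wednesday is November 4, 2026.
1st Wednesday of December 2026: December 2, 2026.

October 7, 2026; November 4, 2026; December 2, 2026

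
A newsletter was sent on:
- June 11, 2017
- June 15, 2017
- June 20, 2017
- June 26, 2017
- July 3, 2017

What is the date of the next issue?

Gaps: 4, 5, 6, 7 days — each gap is 1 larger than the previous one.
Next gap: 8 days. July 3, 2017 + 8 days = July 11, 2017.

July 11, 2017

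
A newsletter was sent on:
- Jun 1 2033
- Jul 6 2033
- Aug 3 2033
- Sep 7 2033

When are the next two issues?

Oct 5 2033, Nov 2 2033

Gaps: 35, 28, 35 days — a mix of 28 and 35. Every date is a Wednesday.
Each is the 1st Wednesday of its month.
October 2033 — 1st Wednesday is Oct 5 2033.
1st Wednesday of November 2033: Nov 2 2033.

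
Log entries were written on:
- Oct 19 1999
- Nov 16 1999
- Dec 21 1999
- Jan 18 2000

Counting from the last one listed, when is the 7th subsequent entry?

Aug 15 2000

All dates are Tuesdays, 28, 35, 28 days apart.
Specifically, the 3rd Tuesday of each month.
February 2000 — 3rd Tuesday is Feb 15 2000.
March 2000 — 3rd Tuesday is Mar 21 2000.
April 2000 — 3rd Tuesday is Apr 18 2000.
May 2000 — 3rd Tuesday is May 16 2000.
3rd Tuesday of June 2000: Jun 20 2000.
July 2000 — 3rd Tuesday is Jul 18 2000.
3rd Tuesday of August 2000: Aug 15 2000.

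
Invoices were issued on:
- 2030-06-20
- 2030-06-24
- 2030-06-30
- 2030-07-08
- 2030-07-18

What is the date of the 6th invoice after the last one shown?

2030-10-28

Intervals are 4, 6, 8, 10 days — an arithmetic progression with common difference 2.
Next gap: 12 days. 2030-07-18 + 12 days = 2030-07-30.
Next gap: 14 days. 2030-07-30 + 14 days = 2030-08-13.
Next gap: 16 days. 2030-08-13 + 16 days = 2030-08-29.
Next gap: 18 days. 2030-08-29 + 18 days = 2030-09-16.
Next gap: 20 days. 2030-09-16 + 20 days = 2030-10-06.
Next gap: 22 days. 2030-10-06 + 22 days = 2030-10-28.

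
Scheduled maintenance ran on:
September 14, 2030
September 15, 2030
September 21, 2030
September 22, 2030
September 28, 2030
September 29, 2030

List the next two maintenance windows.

The gap pattern 1, 6, 1, 6, 1 repeats every 2 events.
These are the Saturdays and Sundays of each week.
Next Saturday: October 5, 2030.
The following Sunday is October 6, 2030.

October 5, 2030; October 6, 2030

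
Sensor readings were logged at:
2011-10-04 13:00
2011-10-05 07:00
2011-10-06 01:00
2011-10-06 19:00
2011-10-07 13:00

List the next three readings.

Gaps: 18, 18, 18, 18 hours — each event is 18 hours after the previous one.
2011-10-07 13:00 + 18 h = 2011-10-08 07:00.
2011-10-08 07:00 + 18 h = 2011-10-09 01:00.
2011-10-09 01:00 + 18 h = 2011-10-09 19:00.

2011-10-08 07:00, 2011-10-09 01:00, 2011-10-09 19:00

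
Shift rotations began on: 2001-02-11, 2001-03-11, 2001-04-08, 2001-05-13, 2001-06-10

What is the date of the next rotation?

2001-07-08

These are Sundays at 28- or 35-day spacing (28, 28, 35, 28).
The pattern: 2nd Sunday of the month.
July 2001 — 2nd Sunday is 2001-07-08.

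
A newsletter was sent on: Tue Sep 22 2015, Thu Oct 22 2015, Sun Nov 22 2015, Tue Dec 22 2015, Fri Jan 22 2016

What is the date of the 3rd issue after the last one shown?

Each date is the 22nd; the gaps (30, 31, 30, 31) track the month lengths.
The rule is the 22nd of each month.
February 2016: Mon Feb 22 2016.
March 2016: Tue Mar 22 2016.
April 2016: Fri Apr 22 2016.

Fri Apr 22 2016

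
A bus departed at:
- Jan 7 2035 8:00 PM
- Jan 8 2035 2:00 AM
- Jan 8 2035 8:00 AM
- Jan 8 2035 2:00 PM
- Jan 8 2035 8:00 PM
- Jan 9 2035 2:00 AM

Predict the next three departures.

Spacing: 6, 6, 6, 6, 6 h — constant 6 h.
Jan 9 2035 2:00 AM + 6 h = Jan 9 2035 8:00 AM.
Jan 9 2035 8:00 AM + 6 h = Jan 9 2035 2:00 PM.
Jan 9 2035 2:00 PM + 6 h = Jan 9 2035 8:00 PM.

Jan 9 2035 8:00 AM, Jan 9 2035 2:00 PM, Jan 9 2035 8:00 PM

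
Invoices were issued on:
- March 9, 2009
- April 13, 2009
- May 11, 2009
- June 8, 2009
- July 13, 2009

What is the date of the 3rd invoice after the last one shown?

Gaps: 35, 28, 28, 35 days — a mix of 28 and 35. Every date is a Monday.
Each is the 2nd Monday of its month.
2nd Monday of August 2009: August 10, 2009.
September 2009 — 2nd Monday is September 14, 2009.
2nd Monday of October 2009: October 12, 2009.

October 12, 2009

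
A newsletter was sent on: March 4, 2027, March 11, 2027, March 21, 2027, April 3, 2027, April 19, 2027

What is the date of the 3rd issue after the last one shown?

Gaps: 7, 10, 13, 16 days — each gap is 3 larger than the previous one.
Next gap: 19 days. April 19, 2027 + 19 days = May 8, 2027.
Next gap: 22 days. May 8, 2027 + 22 days = May 30, 2027.
Next gap: 25 days. May 30, 2027 + 25 days = June 24, 2027.

June 24, 2027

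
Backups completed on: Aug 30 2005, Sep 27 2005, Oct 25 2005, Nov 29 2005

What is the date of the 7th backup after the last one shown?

These are Tuesdays with 28, 28, 35-day gaps.
Each is the final Tuesday of its month — Aug 30 2005 is past the 28th, so '4th Tuesday' doesn't fit.
Last Tuesday of December 2005: Dec 27 2005.
Last Tuesday of January 2006: Jan 31 2006.
Last Tuesday of February 2006: Feb 28 2006.
Last Tuesday of March 2006: Mar 28 2006.
Last Tuesday of April 2006: Apr 25 2006.
May 2006 ends with Tuesday May 30 2006.
June 2006 ends with Tuesday Jun 27 2006.

Jun 27 2006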